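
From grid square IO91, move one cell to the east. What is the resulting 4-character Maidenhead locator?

JO01

Longitude square 9; +1 → 10, wraps to 0, carry into field.
Longitude field I = 8; +1 → 9 = J.
The latitude characters are unchanged.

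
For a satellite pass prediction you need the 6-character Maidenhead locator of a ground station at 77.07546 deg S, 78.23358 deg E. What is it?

MB92cw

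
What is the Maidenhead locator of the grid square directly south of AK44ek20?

AK44ej29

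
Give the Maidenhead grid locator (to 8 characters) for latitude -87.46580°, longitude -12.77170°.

IA32om78

Shift to the Maidenhead origin (180°W, 90°S): lon 167.22830, lat 2.53420.
Field (20°×10°, letters A–R): lon ⌊167.22830/20⌋ = 8 → I; lat ⌊2.53420/10⌋ = 0 → A.
Square (2°×1°, digits 0–9): lon ⌊7.22830/2⌋ = 3; lat ⌊2.53420/1⌋ = 2.
Subsquare (5′×2.5′, letters a–x): lon ⌊1.22830/0.0833333⌋ = 14 → o; lat ⌊0.53420/0.0416667⌋ = 12 → m.
Extended square (30″×15″, digits 0–9): lon ⌊0.06163/0.00833333⌋ = 7; lat ⌊0.03420/0.00416667⌋ = 8.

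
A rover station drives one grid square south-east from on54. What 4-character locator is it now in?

ON63

Longitude square 5; +1 → 6.
Latitude square 4; −1 → 3.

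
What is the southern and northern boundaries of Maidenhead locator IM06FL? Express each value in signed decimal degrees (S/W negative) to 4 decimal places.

Field I=8, M=12: +8·20° lon, +12·10° lat → SW at lon -20°, lat 30°.
Square 0, 6: +0·2° lon, +6·1° lat → SW at lon -20°, lat 36°.
Subsquare f=5, l=11: +5·0.0833333° lon, +11·0.0416667° lat → SW at lon -19.5833°, lat 36.4583°.
Cell spans 0.0833333° lon × 0.0416667° lat.
south 36.4583, north 36.5000.

36.4583, 36.5000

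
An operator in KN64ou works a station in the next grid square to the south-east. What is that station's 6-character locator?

KN64pt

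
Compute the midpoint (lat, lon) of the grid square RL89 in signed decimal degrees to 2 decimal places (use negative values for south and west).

29.50, 177.00

Field R=17, L=11: +17·20° lon, +11·10° lat → SW at lon 160°, lat 20°.
Square 8, 9: +8·2° lon, +9·1° lat → SW at lon 176°, lat 29°.
Cell spans 2° lon × 1° lat. Centre is SW corner plus half of each.
latitude 29.50, longitude 177.00.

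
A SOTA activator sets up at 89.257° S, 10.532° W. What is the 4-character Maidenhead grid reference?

IA40

Add 180° to longitude and 90° to latitude: 169.47, 0.74.
Field: 169.47/20 → 8 → I, 0.74/10 → 0 → A; chars IA.
Square: 9.47/2 → 4, 0.74/1 → 0; chars 40.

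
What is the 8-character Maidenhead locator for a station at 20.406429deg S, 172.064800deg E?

RG69ao72

Offset from 180°W / 90°S: lon 352.06480°, lat 69.59357°.
Field (20°×10°, letters A–R): 352.06480/20 → 17 → R, 69.59357/10 → 6 → G; chars RG.
Square (2°×1°, digits 0–9): 12.06480/2 → 6, 9.59357/1 → 9; chars 69.
Subsquare (5′×2.5′, letters a–x): 0.06480/0.0833333 → 0 → a, 0.59357/0.0416667 → 14 → o; chars ao.
Extended square (30″×15″, digits 0–9): 0.06480/0.00833333 → 7, 0.01024/0.00416667 → 2; chars 72.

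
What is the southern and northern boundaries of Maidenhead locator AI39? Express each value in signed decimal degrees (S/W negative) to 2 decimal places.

Field A=0, I=8: +0·20° lon, +8·10° lat → SW at lon -180°, lat -10°.
Square 3, 9: +3·2° lon, +9·1° lat → SW at lon -174°, lat -1°.
Cell spans 2° lon × 1° lat.
south -1.00, north 0.00.

-1.00, 0.00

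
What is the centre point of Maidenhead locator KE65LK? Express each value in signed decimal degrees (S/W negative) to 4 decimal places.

-44.5625, 32.9583

Field K=10, E=4: +10·20° lon, +4·10° lat → SW at lon 20°, lat -50°.
Square 6, 5: +6·2° lon, +5·1° lat → SW at lon 32°, lat -45°.
Subsquare l=11, k=10: +11·0.0833333° lon, +10·0.0416667° lat → SW at lon 32.9167°, lat -44.5833°.
Cell spans 0.0833333° lon × 0.0416667° lat. Centre is SW corner plus half of each.
latitude -44.5625, longitude 32.9583.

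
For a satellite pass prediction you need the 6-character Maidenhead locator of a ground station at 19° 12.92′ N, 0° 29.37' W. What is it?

IK99sf

Offset from 180°W / 90°S: lon 179.5105°, lat 109.2153°.
Field: lon ⌊179.5105/20⌋ = 8 → I; lat ⌊109.2153/10⌋ = 10 → K.
Square: lon ⌊19.5105/2⌋ = 9; lat ⌊9.2153/1⌋ = 9.
Subsquare: lon ⌊1.5105/0.0833333⌋ = 18 → s; lat ⌊0.2153/0.0416667⌋ = 5 → f.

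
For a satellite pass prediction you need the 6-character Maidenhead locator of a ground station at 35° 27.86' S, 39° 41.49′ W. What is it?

HF04dm

Shift to the Maidenhead origin (180°W, 90°S): lon 140.3085, lat 54.5357.
Field: lon ⌊140.3085/20⌋ = 7 → H; lat ⌊54.5357/10⌋ = 5 → F.
Square: lon ⌊0.3085/2⌋ = 0; lat ⌊4.5357/1⌋ = 4.
Subsquare: lon ⌊0.3085/0.0833333⌋ = 3 → d; lat ⌊0.5357/0.0416667⌋ = 12 → m.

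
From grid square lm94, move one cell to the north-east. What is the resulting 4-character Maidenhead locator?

Longitude square 9; +1 → 10, wraps to 0, carry into field.
Longitude field L = 11; +1 → 12 = M.
Latitude square 4; +1 → 5.

MM05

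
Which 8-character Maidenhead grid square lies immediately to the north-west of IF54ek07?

IF54dk98

Longitude extended square 0; −1 → -1, wraps to 9, carry into subsquare.
Longitude subsquare e = 4; −1 → 3 = d.
Latitude extended square 7; +1 → 8.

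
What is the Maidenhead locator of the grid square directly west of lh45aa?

Longitude subsquare a = 0; −1 → -1, wraps to 23 = x, carry into square.
Longitude square 4; −1 → 3.
The latitude characters are unchanged.

LH35xa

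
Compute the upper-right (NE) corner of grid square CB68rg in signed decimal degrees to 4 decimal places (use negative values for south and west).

-71.7083, -126.5000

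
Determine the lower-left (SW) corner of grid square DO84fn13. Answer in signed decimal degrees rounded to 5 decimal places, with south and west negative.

Field D=3, O=14: +3·20° lon, +14·10° lat → SW at lon -120°, lat 50°.
Square 8, 4: +8·2° lon, +4·1° lat → SW at lon -104°, lat 54°.
Subsquare f=5, n=13: +5·0.0833333° lon, +13·0.0416667° lat → SW at lon -103.583°, lat 54.5417°.
Extended square 1, 3: +1·0.00833333° lon, +3·0.00416667° lat → SW at lon -103.575°, lat 54.5542°.
latitude 54.55417, longitude -103.57500.

54.55417, -103.57500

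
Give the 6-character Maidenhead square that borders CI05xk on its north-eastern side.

CI15al

Longitude subsquare x = 23; +1 → 24, wraps to 0 = a, carry into square.
Longitude square 0; +1 → 1.
Latitude subsquare k = 10; +1 → 11 = l.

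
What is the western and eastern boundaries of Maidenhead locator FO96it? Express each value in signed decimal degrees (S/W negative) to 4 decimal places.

-61.3333, -61.2500

Field F=5, O=14: +5·20° lon, +14·10° lat → SW at lon -80°, lat 50°.
Square 9, 6: +9·2° lon, +6·1° lat → SW at lon -62°, lat 56°.
Subsquare i=8, t=19: +8·0.0833333° lon, +19·0.0416667° lat → SW at lon -61.3333°, lat 56.7917°.
Cell spans 0.0833333° lon × 0.0416667° lat.
west -61.3333, east -61.2500.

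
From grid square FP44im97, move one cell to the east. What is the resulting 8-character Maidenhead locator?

Longitude extended square 9; +1 → 10, wraps to 0, carry into subsquare.
Longitude subsquare i = 8; +1 → 9 = j.
The latitude characters are unchanged.

FP44jm07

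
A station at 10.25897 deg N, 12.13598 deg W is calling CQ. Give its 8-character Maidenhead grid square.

Shift to the Maidenhead origin (180°W, 90°S): lon 167.86402, lat 100.25897.
Field: 167.86402/20 → 8 → I, 100.25897/10 → 10 → K; chars IK.
Square: 7.86402/2 → 3, 0.25897/1 → 0; chars 30.
Subsquare: 1.86402/0.0833333 → 22 → w, 0.25897/0.0416667 → 6 → g; chars wg.
Extended square: 0.03069/0.00833333 → 3, 0.00897/0.00416667 → 2; chars 32.

IK30wg32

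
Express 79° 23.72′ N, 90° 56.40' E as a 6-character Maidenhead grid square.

Add 180° to longitude and 90° to latitude: 270.9400, 169.3953.
Field: 270.9400/20 → 13 → N, 169.3953/10 → 16 → Q; chars NQ.
Square: 10.9400/2 → 5, 9.3953/1 → 9; chars 59.
Subsquare: 0.9400/0.0833333 → 11 → l, 0.3953/0.0416667 → 9 → j; chars lj.

NQ59lj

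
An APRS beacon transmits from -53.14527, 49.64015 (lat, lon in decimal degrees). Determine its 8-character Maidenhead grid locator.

LD46tu65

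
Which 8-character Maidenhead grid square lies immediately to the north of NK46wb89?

NK46wc80

Latitude extended square 9; +1 → 10, wraps to 0, carry into subsquare.
Latitude subsquare b = 1; +1 → 2 = c.
The longitude characters are unchanged.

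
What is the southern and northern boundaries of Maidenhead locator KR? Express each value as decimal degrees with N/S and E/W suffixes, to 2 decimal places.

80.00° N, 90.00° N

Field K=10, R=17: +10·20° lon, +17·10° lat → SW at lon 20°, lat 80°.
Cell spans 20° lon × 10° lat.
south 80.00° N, north 90.00° N.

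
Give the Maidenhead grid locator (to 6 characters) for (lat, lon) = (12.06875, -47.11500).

GK62kb

Offset from 180°W / 90°S: lon 132.8850°, lat 102.0687°.
Field: 132.8850/20 → 6 → G, 102.0687/10 → 10 → K; chars GK.
Square: 12.8850/2 → 6, 2.0687/1 → 2; chars 62.
Subsquare: 0.8850/0.0833333 → 10 → k, 0.0687/0.0416667 → 1 → b; chars kb.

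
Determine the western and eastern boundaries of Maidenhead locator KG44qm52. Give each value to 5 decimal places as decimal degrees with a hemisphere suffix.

29.37500° E, 29.38333° E

Field K=10, G=6: +10·20° lon, +6·10° lat → SW at lon 20°, lat -30°.
Square 4, 4: +4·2° lon, +4·1° lat → SW at lon 28°, lat -26°.
Subsquare q=16, m=12: +16·0.0833333° lon, +12·0.0416667° lat → SW at lon 29.3333°, lat -25.5°.
Extended square 5, 2: +5·0.00833333° lon, +2·0.00416667° lat → SW at lon 29.375°, lat -25.4917°.
Cell spans 0.00833333° lon × 0.00416667° lat.
west 29.37500° E, east 29.38333° E.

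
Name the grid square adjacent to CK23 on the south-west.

Longitude square 2; −1 → 1.
Latitude square 3; −1 → 2.

CK12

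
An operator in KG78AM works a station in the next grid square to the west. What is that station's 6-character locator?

KG68xm

Longitude subsquare a = 0; −1 → -1, wraps to 23 = x, carry into square.
Longitude square 7; −1 → 6.
The latitude characters are unchanged.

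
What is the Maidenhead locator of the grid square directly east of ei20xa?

EI30aa

Longitude subsquare x = 23; +1 → 24, wraps to 0 = a, carry into square.
Longitude square 2; +1 → 3.
The latitude characters are unchanged.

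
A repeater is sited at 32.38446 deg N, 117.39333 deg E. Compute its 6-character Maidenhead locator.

Offset from 180°W / 90°S: lon 297.3933°, lat 122.3845°.
Field: lon ⌊297.3933/20⌋ = 14 → O; lat ⌊122.3845/10⌋ = 12 → M.
Square: lon ⌊17.3933/2⌋ = 8; lat ⌊2.3845/1⌋ = 2.
Subsquare: lon ⌊1.3933/0.0833333⌋ = 16 → q; lat ⌊0.3845/0.0416667⌋ = 9 → j.

OM82qj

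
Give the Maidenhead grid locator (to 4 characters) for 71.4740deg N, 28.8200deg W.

HQ51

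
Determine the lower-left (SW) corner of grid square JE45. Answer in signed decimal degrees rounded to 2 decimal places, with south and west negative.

Field J=9, E=4: +9·20° lon, +4·10° lat → SW at lon 0°, lat -50°.
Square 4, 5: +4·2° lon, +5·1° lat → SW at lon 8°, lat -45°.
latitude -45.00, longitude 8.00.

-45.00, 8.00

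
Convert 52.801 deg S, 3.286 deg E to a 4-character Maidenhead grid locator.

JD17

Shift to the Maidenhead origin (180°W, 90°S): lon 183.29, lat 37.20.
Field: lon ⌊183.29/20⌋ = 9 → J; lat ⌊37.20/10⌋ = 3 → D.
Square: lon ⌊3.29/2⌋ = 1; lat ⌊7.20/1⌋ = 7.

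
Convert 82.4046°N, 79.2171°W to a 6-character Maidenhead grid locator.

FR02jj

Shift to the Maidenhead origin (180°W, 90°S): lon 100.7829, lat 172.4046.
Field: 100.7829/20 → 5 → F, 172.4046/10 → 17 → R; chars FR.
Square: 0.7829/2 → 0, 2.4046/1 → 2; chars 02.
Subsquare: 0.7829/0.0833333 → 9 → j, 0.4046/0.0416667 → 9 → j; chars jj.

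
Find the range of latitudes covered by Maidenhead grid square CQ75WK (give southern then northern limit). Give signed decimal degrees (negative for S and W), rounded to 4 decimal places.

Field C=2, Q=16: +2·20° lon, +16·10° lat → SW at lon -140°, lat 70°.
Square 7, 5: +7·2° lon, +5·1° lat → SW at lon -126°, lat 75°.
Subsquare w=22, k=10: +22·0.0833333° lon, +10·0.0416667° lat → SW at lon -124.167°, lat 75.4167°.
Cell spans 0.0833333° lon × 0.0416667° lat.
south 75.4167, north 75.4583.

75.4167, 75.4583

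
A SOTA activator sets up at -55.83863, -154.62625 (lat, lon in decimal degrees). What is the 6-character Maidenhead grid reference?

BD24qd

Shift to the Maidenhead origin (180°W, 90°S): lon 25.3738, lat 34.1614.
Field: lon ⌊25.3738/20⌋ = 1 → B; lat ⌊34.1614/10⌋ = 3 → D.
Square: lon ⌊5.3738/2⌋ = 2; lat ⌊4.1614/1⌋ = 4.
Subsquare: lon ⌊1.3738/0.0833333⌋ = 16 → q; lat ⌊0.1614/0.0416667⌋ = 3 → d.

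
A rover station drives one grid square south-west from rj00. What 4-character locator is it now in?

QI99

Longitude square 0; −1 → -1, wraps to 9, carry into field.
Longitude field R = 17; −1 → 16 = Q.
Latitude square 0; −1 → -1, wraps to 9, carry into field.
Latitude field J = 9; −1 → 8 = I.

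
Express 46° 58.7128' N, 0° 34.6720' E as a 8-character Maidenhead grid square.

JN06gx94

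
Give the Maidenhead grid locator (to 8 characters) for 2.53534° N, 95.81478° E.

NJ72vm78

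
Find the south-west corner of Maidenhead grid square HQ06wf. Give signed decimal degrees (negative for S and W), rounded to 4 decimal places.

76.2083, -38.1667

Field H=7, Q=16: +7·20° lon, +16·10° lat → SW at lon -40°, lat 70°.
Square 0, 6: +0·2° lon, +6·1° lat → SW at lon -40°, lat 76°.
Subsquare w=22, f=5: +22·0.0833333° lon, +5·0.0416667° lat → SW at lon -38.1667°, lat 76.2083°.
latitude 76.2083, longitude -38.1667.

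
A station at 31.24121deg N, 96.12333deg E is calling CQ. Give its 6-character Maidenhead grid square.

NM81bf

Offset from 180°W / 90°S: lon 276.1233°, lat 121.2412°.
Field: 276.1233/20 → 13 → N, 121.2412/10 → 12 → M; chars NM.
Square: 16.1233/2 → 8, 1.2412/1 → 1; chars 81.
Subsquare: 0.1233/0.0833333 → 1 → b, 0.2412/0.0416667 → 5 → f; chars bf.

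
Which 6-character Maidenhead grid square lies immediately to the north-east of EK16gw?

EK16hx

Longitude subsquare g = 6; +1 → 7 = h.
Latitude subsquare w = 22; +1 → 23 = x.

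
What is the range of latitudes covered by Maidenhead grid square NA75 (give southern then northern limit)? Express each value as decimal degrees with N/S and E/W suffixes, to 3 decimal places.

Field N=13, A=0: +13·20° lon, +0·10° lat → SW at lon 80°, lat -90°.
Square 7, 5: +7·2° lon, +5·1° lat → SW at lon 94°, lat -85°.
Cell spans 2° lon × 1° lat.
south 85.000° S, north 84.000° S.

85.000° S, 84.000° S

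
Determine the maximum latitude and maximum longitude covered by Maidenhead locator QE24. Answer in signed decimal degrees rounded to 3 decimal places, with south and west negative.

-45.000, 146.000

Field Q=16, E=4: +16·20° lon, +4·10° lat → SW at lon 140°, lat -50°.
Square 2, 4: +2·2° lon, +4·1° lat → SW at lon 144°, lat -46°.
Cell spans 2° lon × 1° lat. NE corner is SW corner plus one full cell.
latitude -45.000, longitude 146.000.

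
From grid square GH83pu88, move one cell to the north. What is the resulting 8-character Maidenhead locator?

Latitude extended square 8; +1 → 9.
The longitude characters are unchanged.

GH83pu89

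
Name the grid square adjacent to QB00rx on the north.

Latitude subsquare x = 23; +1 → 24, wraps to 0 = a, carry into square.
Latitude square 0; +1 → 1.
The longitude characters are unchanged.

QB01ra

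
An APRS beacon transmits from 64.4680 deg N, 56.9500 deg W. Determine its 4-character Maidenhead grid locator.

Add 180° to longitude and 90° to latitude: 123.05, 154.47.
Field (20°×10°, letters A–R): lon ⌊123.05/20⌋ = 6 → G; lat ⌊154.47/10⌋ = 15 → P.
Square (2°×1°, digits 0–9): lon ⌊3.05/2⌋ = 1; lat ⌊4.47/1⌋ = 4.

GP14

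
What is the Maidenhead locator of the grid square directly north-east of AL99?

BM00

Longitude square 9; +1 → 10, wraps to 0, carry into field.
Longitude field A = 0; +1 → 1 = B.
Latitude square 9; +1 → 10, wraps to 0, carry into field.
Latitude field L = 11; +1 → 12 = M.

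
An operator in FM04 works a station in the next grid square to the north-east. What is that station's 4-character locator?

FM15

Longitude square 0; +1 → 1.
Latitude square 4; +1 → 5.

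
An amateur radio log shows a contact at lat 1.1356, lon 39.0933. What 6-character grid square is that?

Shift to the Maidenhead origin (180°W, 90°S): lon 219.0933, lat 91.1356.
Field (20°×10°, letters A–R): lon ⌊219.0933/20⌋ = 10 → K; lat ⌊91.1356/10⌋ = 9 → J.
Square (2°×1°, digits 0–9): lon ⌊19.0933/2⌋ = 9; lat ⌊1.1356/1⌋ = 1.
Subsquare (5′×2.5′, letters a–x): lon ⌊1.0933/0.0833333⌋ = 13 → n; lat ⌊0.1356/0.0416667⌋ = 3 → d.

KJ91nd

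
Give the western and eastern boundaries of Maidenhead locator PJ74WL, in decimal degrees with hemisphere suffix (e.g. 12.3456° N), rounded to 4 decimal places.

Field P=15, J=9: +15·20° lon, +9·10° lat → SW at lon 120°, lat 0°.
Square 7, 4: +7·2° lon, +4·1° lat → SW at lon 134°, lat 4°.
Subsquare w=22, l=11: +22·0.0833333° lon, +11·0.0416667° lat → SW at lon 135.833°, lat 4.45833°.
Cell spans 0.0833333° lon × 0.0416667° lat.
west 135.8333° E, east 135.9167° E.

135.8333° E, 135.9167° E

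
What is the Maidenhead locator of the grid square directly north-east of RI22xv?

RI32aw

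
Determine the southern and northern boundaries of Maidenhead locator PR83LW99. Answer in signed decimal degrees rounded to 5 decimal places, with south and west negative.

83.95417, 83.95833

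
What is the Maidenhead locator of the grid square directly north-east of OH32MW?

Longitude subsquare m = 12; +1 → 13 = n.
Latitude subsquare w = 22; +1 → 23 = x.

OH32nx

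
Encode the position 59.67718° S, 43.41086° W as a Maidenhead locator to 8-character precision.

GD80hh07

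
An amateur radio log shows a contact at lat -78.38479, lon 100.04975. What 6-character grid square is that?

OB01ao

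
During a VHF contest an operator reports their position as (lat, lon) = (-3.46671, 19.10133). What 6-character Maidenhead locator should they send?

JI96nm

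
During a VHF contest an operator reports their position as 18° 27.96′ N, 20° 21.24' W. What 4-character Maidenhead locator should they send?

HK98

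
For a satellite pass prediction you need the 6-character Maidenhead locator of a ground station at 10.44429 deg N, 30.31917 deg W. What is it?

Shift to the Maidenhead origin (180°W, 90°S): lon 149.6808, lat 100.4443.
Field (20°×10°, letters A–R): lon ⌊149.6808/20⌋ = 7 → H; lat ⌊100.4443/10⌋ = 10 → K.
Square (2°×1°, digits 0–9): lon ⌊9.6808/2⌋ = 4; lat ⌊0.4443/1⌋ = 0.
Subsquare (5′×2.5′, letters a–x): lon ⌊1.6808/0.0833333⌋ = 20 → u; lat ⌊0.4443/0.0416667⌋ = 10 → k.

HK40uk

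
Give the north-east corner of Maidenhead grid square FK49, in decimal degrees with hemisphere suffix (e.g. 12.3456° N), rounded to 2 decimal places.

20.00° N, 70.00° W

Field F=5, K=10: +5·20° lon, +10·10° lat → SW at lon -80°, lat 10°.
Square 4, 9: +4·2° lon, +9·1° lat → SW at lon -72°, lat 19°.
Cell spans 2° lon × 1° lat. NE corner is SW corner plus one full cell.
latitude 20.00° N, longitude 70.00° W.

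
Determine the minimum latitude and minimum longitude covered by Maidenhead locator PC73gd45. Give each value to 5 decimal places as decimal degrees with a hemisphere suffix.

Field P=15, C=2: +15·20° lon, +2·10° lat → SW at lon 120°, lat -70°.
Square 7, 3: +7·2° lon, +3·1° lat → SW at lon 134°, lat -67°.
Subsquare g=6, d=3: +6·0.0833333° lon, +3·0.0416667° lat → SW at lon 134.5°, lat -66.875°.
Extended square 4, 5: +4·0.00833333° lon, +5·0.00416667° lat → SW at lon 134.533°, lat -66.8542°.
latitude 66.85417° S, longitude 134.53333° E.

66.85417° S, 134.53333° E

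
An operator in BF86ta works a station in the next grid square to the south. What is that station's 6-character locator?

BF85tx

Latitude subsquare a = 0; −1 → -1, wraps to 23 = x, carry into square.
Latitude square 6; −1 → 5.
The longitude characters are unchanged.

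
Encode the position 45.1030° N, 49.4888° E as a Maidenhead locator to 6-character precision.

LN45rc

Offset from 180°W / 90°S: lon 229.4888°, lat 135.1030°.
Field: lon ⌊229.4888/20⌋ = 11 → L; lat ⌊135.1030/10⌋ = 13 → N.
Square: lon ⌊9.4888/2⌋ = 4; lat ⌊5.1030/1⌋ = 5.
Subsquare: lon ⌊1.4888/0.0833333⌋ = 17 → r; lat ⌊0.1030/0.0416667⌋ = 2 → c.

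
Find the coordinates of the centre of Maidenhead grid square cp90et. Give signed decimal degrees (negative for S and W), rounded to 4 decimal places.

60.8125, -121.6250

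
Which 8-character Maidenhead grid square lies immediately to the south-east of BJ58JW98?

Longitude extended square 9; +1 → 10, wraps to 0, carry into subsquare.
Longitude subsquare j = 9; +1 → 10 = k.
Latitude extended square 8; −1 → 7.

BJ58kw07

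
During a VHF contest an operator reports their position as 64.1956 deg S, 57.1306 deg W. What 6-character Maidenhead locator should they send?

GC15kt

Shift to the Maidenhead origin (180°W, 90°S): lon 122.8694, lat 25.8044.
Field: 122.8694/20 → 6 → G, 25.8044/10 → 2 → C; chars GC.
Square: 2.8694/2 → 1, 5.8044/1 → 5; chars 15.
Subsquare: 0.8694/0.0833333 → 10 → k, 0.8044/0.0416667 → 19 → t; chars kt.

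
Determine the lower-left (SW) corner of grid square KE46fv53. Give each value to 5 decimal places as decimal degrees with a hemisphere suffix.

Field K=10, E=4: +10·20° lon, +4·10° lat → SW at lon 20°, lat -50°.
Square 4, 6: +4·2° lon, +6·1° lat → SW at lon 28°, lat -44°.
Subsquare f=5, v=21: +5·0.0833333° lon, +21·0.0416667° lat → SW at lon 28.4167°, lat -43.125°.
Extended square 5, 3: +5·0.00833333° lon, +3·0.00416667° lat → SW at lon 28.4583°, lat -43.1125°.
latitude 43.11250° S, longitude 28.45833° E.

43.11250° S, 28.45833° E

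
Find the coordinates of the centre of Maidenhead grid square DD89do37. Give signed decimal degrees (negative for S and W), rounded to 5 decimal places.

-50.38542, -103.72083

Field D=3, D=3: +3·20° lon, +3·10° lat → SW at lon -120°, lat -60°.
Square 8, 9: +8·2° lon, +9·1° lat → SW at lon -104°, lat -51°.
Subsquare d=3, o=14: +3·0.0833333° lon, +14·0.0416667° lat → SW at lon -103.75°, lat -50.4167°.
Extended square 3, 7: +3·0.00833333° lon, +7·0.00416667° lat → SW at lon -103.725°, lat -50.3875°.
Cell spans 0.00833333° lon × 0.00416667° lat. Centre is SW corner plus half of each.
latitude -50.38542, longitude -103.72083.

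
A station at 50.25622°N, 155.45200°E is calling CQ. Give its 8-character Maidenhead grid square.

QO70rg41

Offset from 180°W / 90°S: lon 335.45200°, lat 140.25622°.
Field: 335.45200/20 → 16 → Q, 140.25622/10 → 14 → O; chars QO.
Square: 15.45200/2 → 7, 0.25622/1 → 0; chars 70.
Subsquare: 1.45200/0.0833333 → 17 → r, 0.25622/0.0416667 → 6 → g; chars rg.
Extended square: 0.03533/0.00833333 → 4, 0.00622/0.00416667 → 1; chars 41.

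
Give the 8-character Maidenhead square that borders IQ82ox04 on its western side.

IQ82nx94

Longitude extended square 0; −1 → -1, wraps to 9, carry into subsquare.
Longitude subsquare o = 14; −1 → 13 = n.
The latitude characters are unchanged.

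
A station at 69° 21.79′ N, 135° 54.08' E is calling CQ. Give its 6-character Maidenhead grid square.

Add 180° to longitude and 90° to latitude: 315.9013, 159.3632.
Field: lon ⌊315.9013/20⌋ = 15 → P; lat ⌊159.3632/10⌋ = 15 → P.
Square: lon ⌊15.9013/2⌋ = 7; lat ⌊9.3632/1⌋ = 9.
Subsquare: lon ⌊1.9013/0.0833333⌋ = 22 → w; lat ⌊0.3632/0.0416667⌋ = 8 → i.

PP79wi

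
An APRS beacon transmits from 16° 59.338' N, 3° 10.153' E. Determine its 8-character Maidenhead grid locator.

JK16ox07

Offset from 180°W / 90°S: lon 183.16922°, lat 106.98897°.
Field: lon ⌊183.16922/20⌋ = 9 → J; lat ⌊106.98897/10⌋ = 10 → K.
Square: lon ⌊3.16922/2⌋ = 1; lat ⌊6.98897/1⌋ = 6.
Subsquare: lon ⌊1.16922/0.0833333⌋ = 14 → o; lat ⌊0.98897/0.0416667⌋ = 23 → x.
Extended square: lon ⌊0.00255/0.00833333⌋ = 0; lat ⌊0.03063/0.00416667⌋ = 7.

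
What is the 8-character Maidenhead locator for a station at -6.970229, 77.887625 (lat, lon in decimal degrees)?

MI83wa67

Add 180° to longitude and 90° to latitude: 257.88763, 83.02977.
Field (20°×10°, letters A–R): 257.88763/20 → 12 → M, 83.02977/10 → 8 → I; chars MI.
Square (2°×1°, digits 0–9): 17.88763/2 → 8, 3.02977/1 → 3; chars 83.
Subsquare (5′×2.5′, letters a–x): 1.88763/0.0833333 → 22 → w, 0.02977/0.0416667 → 0 → a; chars wa.
Extended square (30″×15″, digits 0–9): 0.05429/0.00833333 → 6, 0.02977/0.00416667 → 7; chars 67.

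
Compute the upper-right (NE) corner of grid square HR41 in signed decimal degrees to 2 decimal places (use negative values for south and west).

82.00, -30.00

Field H=7, R=17: +7·20° lon, +17·10° lat → SW at lon -40°, lat 80°.
Square 4, 1: +4·2° lon, +1·1° lat → SW at lon -32°, lat 81°.
Cell spans 2° lon × 1° lat. NE corner is SW corner plus one full cell.
latitude 82.00, longitude -30.00.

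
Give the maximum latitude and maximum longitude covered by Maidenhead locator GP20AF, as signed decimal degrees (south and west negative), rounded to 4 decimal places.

60.2500, -55.9167

Field G=6, P=15: +6·20° lon, +15·10° lat → SW at lon -60°, lat 60°.
Square 2, 0: +2·2° lon, +0·1° lat → SW at lon -56°, lat 60°.
Subsquare a=0, f=5: +0·0.0833333° lon, +5·0.0416667° lat → SW at lon -56°, lat 60.2083°.
Cell spans 0.0833333° lon × 0.0416667° lat. NE corner is SW corner plus one full cell.
latitude 60.2500, longitude -55.9167.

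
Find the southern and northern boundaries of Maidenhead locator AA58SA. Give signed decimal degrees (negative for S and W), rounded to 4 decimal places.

Field A=0, A=0: +0·20° lon, +0·10° lat → SW at lon -180°, lat -90°.
Square 5, 8: +5·2° lon, +8·1° lat → SW at lon -170°, lat -82°.
Subsquare s=18, a=0: +18·0.0833333° lon, +0·0.0416667° lat → SW at lon -168.5°, lat -82°.
Cell spans 0.0833333° lon × 0.0416667° lat.
south -82.0000, north -81.9583.

-82.0000, -81.9583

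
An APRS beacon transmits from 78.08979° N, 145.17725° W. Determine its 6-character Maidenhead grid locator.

BQ78jc

Offset from 180°W / 90°S: lon 34.8228°, lat 168.0898°.
Field: 34.8228/20 → 1 → B, 168.0898/10 → 16 → Q; chars BQ.
Square: 14.8228/2 → 7, 8.0898/1 → 8; chars 78.
Subsquare: 0.8228/0.0833333 → 9 → j, 0.0898/0.0416667 → 2 → c; chars jc.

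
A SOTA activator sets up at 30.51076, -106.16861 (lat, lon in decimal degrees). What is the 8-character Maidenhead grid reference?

Shift to the Maidenhead origin (180°W, 90°S): lon 73.83139, lat 120.51076.
Field: lon ⌊73.83139/20⌋ = 3 → D; lat ⌊120.51076/10⌋ = 12 → M.
Square: lon ⌊13.83139/2⌋ = 6; lat ⌊0.51076/1⌋ = 0.
Subsquare: lon ⌊1.83139/0.0833333⌋ = 21 → v; lat ⌊0.51076/0.0416667⌋ = 12 → m.
Extended square: lon ⌊0.08139/0.00833333⌋ = 9; lat ⌊0.01076/0.00416667⌋ = 2.

DM60vm92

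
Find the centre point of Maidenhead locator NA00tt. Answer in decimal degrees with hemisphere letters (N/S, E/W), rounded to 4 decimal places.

Field N=13, A=0: +13·20° lon, +0·10° lat → SW at lon 80°, lat -90°.
Square 0, 0: +0·2° lon, +0·1° lat → SW at lon 80°, lat -90°.
Subsquare t=19, t=19: +19·0.0833333° lon, +19·0.0416667° lat → SW at lon 81.5833°, lat -89.2083°.
Cell spans 0.0833333° lon × 0.0416667° lat. Centre is SW corner plus half of each.
latitude 89.1875° S, longitude 81.6250° E.

89.1875° S, 81.6250° E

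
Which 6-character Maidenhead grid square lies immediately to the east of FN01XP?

Longitude subsquare x = 23; +1 → 24, wraps to 0 = a, carry into square.
Longitude square 0; +1 → 1.
The latitude characters are unchanged.

FN11ap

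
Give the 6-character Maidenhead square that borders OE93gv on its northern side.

OE93gw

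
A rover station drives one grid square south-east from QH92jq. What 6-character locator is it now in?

Longitude subsquare j = 9; +1 → 10 = k.
Latitude subsquare q = 16; −1 → 15 = p.

QH92kp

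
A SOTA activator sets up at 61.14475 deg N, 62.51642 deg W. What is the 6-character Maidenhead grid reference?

FP81rd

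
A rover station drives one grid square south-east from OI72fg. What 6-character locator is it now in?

Longitude subsquare f = 5; +1 → 6 = g.
Latitude subsquare g = 6; −1 → 5 = f.

OI72gf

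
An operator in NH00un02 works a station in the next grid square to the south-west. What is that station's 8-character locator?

NH00tn91

Longitude extended square 0; −1 → -1, wraps to 9, carry into subsquare.
Longitude subsquare u = 20; −1 → 19 = t.
Latitude extended square 2; −1 → 1.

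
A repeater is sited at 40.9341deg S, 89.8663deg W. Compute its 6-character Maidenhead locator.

EE59bb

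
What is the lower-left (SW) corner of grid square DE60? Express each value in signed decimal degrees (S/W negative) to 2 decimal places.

-50.00, -108.00

Field D=3, E=4: +3·20° lon, +4·10° lat → SW at lon -120°, lat -50°.
Square 6, 0: +6·2° lon, +0·1° lat → SW at lon -108°, lat -50°.
latitude -50.00, longitude -108.00.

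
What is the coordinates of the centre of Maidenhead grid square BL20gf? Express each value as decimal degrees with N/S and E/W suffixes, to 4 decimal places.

Field B=1, L=11: +1·20° lon, +11·10° lat → SW at lon -160°, lat 20°.
Square 2, 0: +2·2° lon, +0·1° lat → SW at lon -156°, lat 20°.
Subsquare g=6, f=5: +6·0.0833333° lon, +5·0.0416667° lat → SW at lon -155.5°, lat 20.2083°.
Cell spans 0.0833333° lon × 0.0416667° lat. Centre is SW corner plus half of each.
latitude 20.2292° N, longitude 155.4583° W.

20.2292° N, 155.4583° W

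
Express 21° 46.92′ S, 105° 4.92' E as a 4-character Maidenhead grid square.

OG28

Shift to the Maidenhead origin (180°W, 90°S): lon 285.08, lat 68.22.
Field: lon ⌊285.08/20⌋ = 14 → O; lat ⌊68.22/10⌋ = 6 → G.
Square: lon ⌊5.08/2⌋ = 2; lat ⌊8.22/1⌋ = 8.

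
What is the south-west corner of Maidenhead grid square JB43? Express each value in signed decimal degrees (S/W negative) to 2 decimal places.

Field J=9, B=1: +9·20° lon, +1·10° lat → SW at lon 0°, lat -80°.
Square 4, 3: +4·2° lon, +3·1° lat → SW at lon 8°, lat -77°.
latitude -77.00, longitude 8.00.

-77.00, 8.00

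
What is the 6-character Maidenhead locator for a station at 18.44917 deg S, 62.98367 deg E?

Offset from 180°W / 90°S: lon 242.9837°, lat 71.5508°.
Field (20°×10°, letters A–R): lon ⌊242.9837/20⌋ = 12 → M; lat ⌊71.5508/10⌋ = 7 → H.
Square (2°×1°, digits 0–9): lon ⌊2.9837/2⌋ = 1; lat ⌊1.5508/1⌋ = 1.
Subsquare (5′×2.5′, letters a–x): lon ⌊0.9837/0.0833333⌋ = 11 → l; lat ⌊0.5508/0.0416667⌋ = 13 → n.

MH11ln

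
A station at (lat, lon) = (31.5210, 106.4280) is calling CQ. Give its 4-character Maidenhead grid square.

Shift to the Maidenhead origin (180°W, 90°S): lon 286.43, lat 121.52.
Field (20°×10°, letters A–R): 286.43/20 → 14 → O, 121.52/10 → 12 → M; chars OM.
Square (2°×1°, digits 0–9): 6.43/2 → 3, 1.52/1 → 1; chars 31.

OM31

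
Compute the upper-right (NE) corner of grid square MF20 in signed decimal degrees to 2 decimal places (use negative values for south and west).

Field M=12, F=5: +12·20° lon, +5·10° lat → SW at lon 60°, lat -40°.
Square 2, 0: +2·2° lon, +0·1° lat → SW at lon 64°, lat -40°.
Cell spans 2° lon × 1° lat. NE corner is SW corner plus one full cell.
latitude -39.00, longitude 66.00.

-39.00, 66.00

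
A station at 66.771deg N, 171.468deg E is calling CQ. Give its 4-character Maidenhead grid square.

Offset from 180°W / 90°S: lon 351.47°, lat 156.77°.
Field: 351.47/20 → 17 → R, 156.77/10 → 15 → P; chars RP.
Square: 11.47/2 → 5, 6.77/1 → 6; chars 56.

RP56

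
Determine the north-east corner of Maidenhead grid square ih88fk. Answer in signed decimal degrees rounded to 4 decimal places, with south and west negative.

-11.5417, -3.5000

Field I=8, H=7: +8·20° lon, +7·10° lat → SW at lon -20°, lat -20°.
Square 8, 8: +8·2° lon, +8·1° lat → SW at lon -4°, lat -12°.
Subsquare f=5, k=10: +5·0.0833333° lon, +10·0.0416667° lat → SW at lon -3.58333°, lat -11.5833°.
Cell spans 0.0833333° lon × 0.0416667° lat. NE corner is SW corner plus one full cell.
latitude -11.5417, longitude -3.5000.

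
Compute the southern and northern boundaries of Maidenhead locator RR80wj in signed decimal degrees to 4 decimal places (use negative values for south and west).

80.3750, 80.4167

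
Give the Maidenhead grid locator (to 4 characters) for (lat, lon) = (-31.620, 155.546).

Shift to the Maidenhead origin (180°W, 90°S): lon 335.55, lat 58.38.
Field: 335.55/20 → 16 → Q, 58.38/10 → 5 → F; chars QF.
Square: 15.55/2 → 7, 8.38/1 → 8; chars 78.

QF78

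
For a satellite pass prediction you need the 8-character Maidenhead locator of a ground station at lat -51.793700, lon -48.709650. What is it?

GD58pe49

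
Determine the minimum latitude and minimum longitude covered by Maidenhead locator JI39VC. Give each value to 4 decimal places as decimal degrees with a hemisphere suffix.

Field J=9, I=8: +9·20° lon, +8·10° lat → SW at lon 0°, lat -10°.
Square 3, 9: +3·2° lon, +9·1° lat → SW at lon 6°, lat -1°.
Subsquare v=21, c=2: +21·0.0833333° lon, +2·0.0416667° lat → SW at lon 7.75°, lat -0.916667°.
latitude 0.9167° S, longitude 7.7500° E.

0.9167° S, 7.7500° E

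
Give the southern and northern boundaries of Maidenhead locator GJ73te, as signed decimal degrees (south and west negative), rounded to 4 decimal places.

Field G=6, J=9: +6·20° lon, +9·10° lat → SW at lon -60°, lat 0°.
Square 7, 3: +7·2° lon, +3·1° lat → SW at lon -46°, lat 3°.
Subsquare t=19, e=4: +19·0.0833333° lon, +4·0.0416667° lat → SW at lon -44.4167°, lat 3.16667°.
Cell spans 0.0833333° lon × 0.0416667° lat.
south 3.1667, north 3.2083.

3.1667, 3.2083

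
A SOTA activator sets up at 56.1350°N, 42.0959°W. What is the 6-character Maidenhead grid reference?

GO86wd

Add 180° to longitude and 90° to latitude: 137.9041, 146.1350.
Field: lon ⌊137.9041/20⌋ = 6 → G; lat ⌊146.1350/10⌋ = 14 → O.
Square: lon ⌊17.9041/2⌋ = 8; lat ⌊6.1350/1⌋ = 6.
Subsquare: lon ⌊1.9041/0.0833333⌋ = 22 → w; lat ⌊0.1350/0.0416667⌋ = 3 → d.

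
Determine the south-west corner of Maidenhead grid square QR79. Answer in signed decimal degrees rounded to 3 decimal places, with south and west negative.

89.000, 154.000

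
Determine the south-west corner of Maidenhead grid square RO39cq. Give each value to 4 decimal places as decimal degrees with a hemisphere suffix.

59.6667° N, 166.1667° E

Field R=17, O=14: +17·20° lon, +14·10° lat → SW at lon 160°, lat 50°.
Square 3, 9: +3·2° lon, +9·1° lat → SW at lon 166°, lat 59°.
Subsquare c=2, q=16: +2·0.0833333° lon, +16·0.0416667° lat → SW at lon 166.167°, lat 59.6667°.
latitude 59.6667° N, longitude 166.1667° E.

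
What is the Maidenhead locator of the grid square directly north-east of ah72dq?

Longitude subsquare d = 3; +1 → 4 = e.
Latitude subsquare q = 16; +1 → 17 = r.

AH72er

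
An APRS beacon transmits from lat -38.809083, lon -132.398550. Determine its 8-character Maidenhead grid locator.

Shift to the Maidenhead origin (180°W, 90°S): lon 47.60145, lat 51.19092.
Field: lon ⌊47.60145/20⌋ = 2 → C; lat ⌊51.19092/10⌋ = 5 → F.
Square: lon ⌊7.60145/2⌋ = 3; lat ⌊1.19092/1⌋ = 1.
Subsquare: lon ⌊1.60145/0.0833333⌋ = 19 → t; lat ⌊0.19092/0.0416667⌋ = 4 → e.
Extended square: lon ⌊0.01812/0.00833333⌋ = 2; lat ⌊0.02425/0.00416667⌋ = 5.

CF31te25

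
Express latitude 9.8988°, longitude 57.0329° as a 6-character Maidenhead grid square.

LJ89mv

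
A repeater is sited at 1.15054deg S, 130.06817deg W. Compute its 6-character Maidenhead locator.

Offset from 180°W / 90°S: lon 49.9318°, lat 88.8495°.
Field (20°×10°, letters A–R): lon ⌊49.9318/20⌋ = 2 → C; lat ⌊88.8495/10⌋ = 8 → I.
Square (2°×1°, digits 0–9): lon ⌊9.9318/2⌋ = 4; lat ⌊8.8495/1⌋ = 8.
Subsquare (5′×2.5′, letters a–x): lon ⌊1.9318/0.0833333⌋ = 23 → x; lat ⌊0.8495/0.0416667⌋ = 20 → u.

CI48xu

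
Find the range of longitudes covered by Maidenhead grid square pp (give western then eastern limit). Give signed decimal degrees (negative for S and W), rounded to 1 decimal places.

120.0, 140.0

Field P=15, P=15: +15·20° lon, +15·10° lat → SW at lon 120°, lat 60°.
Cell spans 20° lon × 10° lat.
west 120.0, east 140.0.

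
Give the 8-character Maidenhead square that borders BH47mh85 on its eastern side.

BH47mh95

Longitude extended square 8; +1 → 9.
The latitude characters are unchanged.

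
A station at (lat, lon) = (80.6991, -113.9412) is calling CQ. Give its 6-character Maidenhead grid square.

DR30aq

Shift to the Maidenhead origin (180°W, 90°S): lon 66.0588, lat 170.6991.
Field: 66.0588/20 → 3 → D, 170.6991/10 → 17 → R; chars DR.
Square: 6.0588/2 → 3, 0.6991/1 → 0; chars 30.
Subsquare: 0.0588/0.0833333 → 0 → a, 0.6991/0.0416667 → 16 → q; chars aq.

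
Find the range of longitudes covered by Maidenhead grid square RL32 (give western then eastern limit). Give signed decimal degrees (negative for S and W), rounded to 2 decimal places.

166.00, 168.00

Field R=17, L=11: +17·20° lon, +11·10° lat → SW at lon 160°, lat 20°.
Square 3, 2: +3·2° lon, +2·1° lat → SW at lon 166°, lat 22°.
Cell spans 2° lon × 1° lat.
west 166.00, east 168.00.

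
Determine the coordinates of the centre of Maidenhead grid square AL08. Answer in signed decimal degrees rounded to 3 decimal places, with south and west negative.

28.500, -179.000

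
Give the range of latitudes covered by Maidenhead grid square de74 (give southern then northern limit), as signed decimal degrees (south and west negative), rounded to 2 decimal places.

Field D=3, E=4: +3·20° lon, +4·10° lat → SW at lon -120°, lat -50°.
Square 7, 4: +7·2° lon, +4·1° lat → SW at lon -106°, lat -46°.
Cell spans 2° lon × 1° lat.
south -46.00, north -45.00.

-46.00, -45.00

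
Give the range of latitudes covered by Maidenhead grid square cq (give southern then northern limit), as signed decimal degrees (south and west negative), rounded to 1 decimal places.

Field C=2, Q=16: +2·20° lon, +16·10° lat → SW at lon -140°, lat 70°.
Cell spans 20° lon × 10° lat.
south 70.0, north 80.0.

70.0, 80.0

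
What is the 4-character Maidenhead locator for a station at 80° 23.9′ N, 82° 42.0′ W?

ER80

Add 180° to longitude and 90° to latitude: 97.30, 170.40.
Field (20°×10°, letters A–R): lon ⌊97.30/20⌋ = 4 → E; lat ⌊170.40/10⌋ = 17 → R.
Square (2°×1°, digits 0–9): lon ⌊17.30/2⌋ = 8; lat ⌊0.40/1⌋ = 0.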